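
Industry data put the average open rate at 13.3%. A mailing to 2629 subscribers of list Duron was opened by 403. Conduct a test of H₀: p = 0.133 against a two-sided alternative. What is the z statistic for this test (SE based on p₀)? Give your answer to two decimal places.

p̂ = 403/2629 ≈ 0.15329.
SE = √(p₀(1−p₀)/n) = √(0.11531/2629) = 0.00662.
z = (0.15329 − 0.133)/0.00662 = 0.02029/0.00662 = 3.06.

z = 3.06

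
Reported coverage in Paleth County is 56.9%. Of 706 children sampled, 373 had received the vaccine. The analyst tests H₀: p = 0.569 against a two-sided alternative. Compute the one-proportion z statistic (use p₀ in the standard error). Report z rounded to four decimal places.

z = -2.1822

p̂ = 373/706 = 0.528329.
SE = √(p₀(1−p₀)/n) = √(0.24524/706) = 0.018638.
z = (0.528329 − 0.569)/0.018638 = -0.040671/0.018638 = -2.1822.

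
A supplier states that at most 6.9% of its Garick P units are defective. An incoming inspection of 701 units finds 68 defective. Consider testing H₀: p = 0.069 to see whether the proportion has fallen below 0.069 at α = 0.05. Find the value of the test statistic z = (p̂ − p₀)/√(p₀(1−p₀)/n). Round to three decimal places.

z = 2.925

p̂ = 68/701 = 0.097004.
SE = √(p₀(1−p₀)/n) = √(0.064239/701) = 0.009573.
z = (0.097004 − 0.069)/0.009573 = 0.028004/0.009573 = 2.925.
p-value = P(Z < 2.925) ≈ 0.9983, so at α = 0.05 we fail to reject H₀.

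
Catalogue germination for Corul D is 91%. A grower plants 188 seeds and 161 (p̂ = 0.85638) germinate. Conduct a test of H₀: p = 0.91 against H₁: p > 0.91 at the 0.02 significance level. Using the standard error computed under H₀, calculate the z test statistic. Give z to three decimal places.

z = -2.569

p̂ = 161/188 = 0.85638.
SE = √(p₀(1−p₀)/n) = √(0.0819/188) = 0.02087.
z = (0.85638 − 0.91)/0.02087 = -0.05362/0.02087 = -2.569.
p-value = P(Z > -2.569) ≈ 0.9949. With α = 0.02, fail to reject H₀.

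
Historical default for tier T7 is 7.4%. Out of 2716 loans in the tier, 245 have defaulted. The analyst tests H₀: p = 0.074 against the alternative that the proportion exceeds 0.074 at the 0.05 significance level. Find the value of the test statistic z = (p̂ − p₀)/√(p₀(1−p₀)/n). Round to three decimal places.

p̂ = 245/2716 ≈ 0.090206.
SE = √(p₀(1−p₀)/n) = √(0.068524/2716) = 0.005023.
z = (0.090206 − 0.074)/0.005023 = 0.016206/0.005023 = 3.226.
p-value = P(Z > 3.226) ≈ 0.0006, so at α = 0.05 we reject H₀.

z = 3.226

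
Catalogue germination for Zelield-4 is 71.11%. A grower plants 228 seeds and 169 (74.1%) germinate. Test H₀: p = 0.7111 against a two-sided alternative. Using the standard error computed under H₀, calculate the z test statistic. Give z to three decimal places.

z = 1.004

p̂ = 169/228 = 0.74123.
Under H₀, SE = √(0.7111·0.2889/228) = √(0.000901039) = 0.03002.
z = (0.74123 − 0.7111)/0.03002 = 0.03013/0.03002 = 1.004.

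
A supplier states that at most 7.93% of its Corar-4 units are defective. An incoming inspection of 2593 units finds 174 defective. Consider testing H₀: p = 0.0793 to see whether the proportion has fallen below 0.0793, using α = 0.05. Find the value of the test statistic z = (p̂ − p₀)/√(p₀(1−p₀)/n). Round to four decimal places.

p̂ = 174/2593 = 0.06710374.
SE = √(p₀(1−p₀)/n) = √(0.073012/2593) = 0.00530633.
z = (0.06710374 − 0.0793)/0.00530633 = -0.01219626/0.00530633 = -2.2984.
p-value = P(Z < -2.298) ≈ 0.0108. With α = 0.05, reject H₀.

z = -2.2984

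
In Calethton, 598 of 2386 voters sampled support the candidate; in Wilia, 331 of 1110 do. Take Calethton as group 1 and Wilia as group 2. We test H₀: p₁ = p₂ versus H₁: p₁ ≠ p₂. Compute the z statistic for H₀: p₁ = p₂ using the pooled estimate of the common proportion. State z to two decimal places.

z = -2.96

p̂₁ = 598/2386 ≈ 0.25063, p̂₂ = 331/1110 ≈ 0.29820.
Pooled p̂ = (598+331)/(2386+1110) = 929/3496 = 0.26573.
SE = √(0.195119 × 0.00132001) = 0.01605.
z = (0.25063 − 0.29820)/0.01605 = -0.04757/0.01605 = -2.96.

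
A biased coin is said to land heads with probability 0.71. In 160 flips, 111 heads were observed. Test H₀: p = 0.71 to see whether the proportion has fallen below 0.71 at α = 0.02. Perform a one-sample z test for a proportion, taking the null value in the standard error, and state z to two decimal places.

z = -0.45

p̂ = 111/160 ≈ 0.6937.
SE = √(p₀(1−p₀)/n) = √(0.2059/160) = 0.0359.
z = (0.6937 − 0.71)/0.0359 = -0.0163/0.0359 = -0.45.
p-value = P(Z < -0.453) ≈ 0.3253. With α = 0.02, fail to reject H₀.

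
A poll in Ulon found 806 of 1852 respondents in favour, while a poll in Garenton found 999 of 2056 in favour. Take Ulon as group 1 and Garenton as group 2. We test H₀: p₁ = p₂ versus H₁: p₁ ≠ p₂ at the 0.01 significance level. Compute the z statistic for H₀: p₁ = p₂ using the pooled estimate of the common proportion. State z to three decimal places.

z = -3.174

p̂₁ = 806/1852 = 0.435205, p̂₂ = 999/2056 = 0.485895.
Pooled p̂ = (806+999)/(1852+2056) = 1805/3908 = 0.461873.
SE = √(p̂(1−p̂)(1/n₁+1/n₂)) = √(0.461873·0.538127·0.00102634) = √(0.000255093) = 0.015972.
z = (0.435205 − 0.485895)/0.015972 = -0.050690/0.015972 = -3.174.
Two-sided p-value ≈ 2·Φ(−3.174) = 0.0015; since p < α = 0.01, reject H₀.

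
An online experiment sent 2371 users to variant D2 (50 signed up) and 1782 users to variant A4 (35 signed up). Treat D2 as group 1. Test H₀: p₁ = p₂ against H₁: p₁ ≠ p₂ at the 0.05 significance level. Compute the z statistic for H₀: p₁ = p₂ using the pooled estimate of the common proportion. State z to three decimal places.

p̂₁ = 50/2371 ≈ 0.021088, p̂₂ = 35/1782 ≈ 0.019641.
Pooled p̂ = (50+35)/(2371+1782) = 85/4153 = 0.020467.
SE = √(0.0200482 × 0.00098293) = 0.004439.
z = (0.021088 − 0.019641)/0.004439 = 0.001447/0.004439 = 0.326.
p-value = 2·P(Z > 0.326) ≈ 0.7444, so at α = 0.05 we fail to reject H₀.

z = 0.326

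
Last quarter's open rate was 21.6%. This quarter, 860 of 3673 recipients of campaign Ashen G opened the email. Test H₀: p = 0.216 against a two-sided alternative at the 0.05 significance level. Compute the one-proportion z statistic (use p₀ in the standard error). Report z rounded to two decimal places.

p̂ = 860/3673 = 0.23414.
SE = √(p₀(1−p₀)/n) = √(0.16934/3673) = 0.00679.
z = (0.23414 − 0.216)/0.00679 = 0.01814/0.00679 = 2.67.
Two-sided p-value ≈ 2·Φ(−2.672) = 0.0075. With α = 0.05, reject H₀.

z = 2.67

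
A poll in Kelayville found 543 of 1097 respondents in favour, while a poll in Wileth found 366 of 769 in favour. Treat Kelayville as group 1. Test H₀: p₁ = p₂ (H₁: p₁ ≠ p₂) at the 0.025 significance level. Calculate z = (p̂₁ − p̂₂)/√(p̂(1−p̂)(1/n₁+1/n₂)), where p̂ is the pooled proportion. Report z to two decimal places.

z = 0.81

p̂₁ = 543/1097 = 0.4950, p̂₂ = 366/769 = 0.4759.
Pooled p̂ = (543+366)/(1097+769) = 909/1866 = 0.4871.
SE = √(p̂(1−p̂)(1/n₁+1/n₂)) = √(0.4871·0.5129·0.00221197) = √(0.000552626) = 0.0235.
z = (0.4950 − 0.4759)/0.0235 = 0.0191/0.0235 = 0.81.
Two-sided p-value ≈ 2·Φ(−0.810) = 0.4179; since p > α = 0.025, fail to reject H₀.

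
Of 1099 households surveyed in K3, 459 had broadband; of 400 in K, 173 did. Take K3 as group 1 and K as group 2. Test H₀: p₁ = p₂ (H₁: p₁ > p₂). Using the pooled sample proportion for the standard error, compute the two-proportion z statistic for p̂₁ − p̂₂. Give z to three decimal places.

p̂₁ = 459/1099 ≈ 0.41765, p̂₂ = 173/400 ≈ 0.43250.
Pooled p̂ = (459+173)/(1099+400) = 632/1499 = 0.42161.
SE = √(0.243856 × 0.00340992) = 0.02884.
z = (0.41765 − 0.43250)/0.02884 = -0.01485/0.02884 = -0.515.

z = -0.515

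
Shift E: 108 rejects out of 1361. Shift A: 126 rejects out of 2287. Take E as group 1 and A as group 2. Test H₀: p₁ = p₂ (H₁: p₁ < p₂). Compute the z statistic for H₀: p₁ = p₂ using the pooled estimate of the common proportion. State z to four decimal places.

z = 2.8922

p̂₁ = 108/1361 = 0.0793534, p̂₂ = 126/2287 = 0.0550940.
Pooled p̂ = (108+126)/(1361+2287) = 234/3648 = 0.0641447.
SE = √(p̂(1−p̂)(1/n₁+1/n₂)) = √(0.0641447·0.9358553·0.00117201) = √(7.03559e-05) = 0.0083878.
z = (0.0793534 − 0.0550940)/0.0083878 = 0.0242594/0.0083878 = 2.8922.
p-value = P(Z < 2.892) ≈ 0.9981.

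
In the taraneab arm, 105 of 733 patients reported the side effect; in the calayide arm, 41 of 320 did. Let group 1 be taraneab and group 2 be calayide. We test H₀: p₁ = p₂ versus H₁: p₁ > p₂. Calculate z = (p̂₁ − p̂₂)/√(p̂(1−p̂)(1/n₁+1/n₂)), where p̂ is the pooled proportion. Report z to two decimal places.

p̂₁ = 105/733 = 0.1432, p̂₂ = 41/320 = 0.1281.
Pooled p̂ = (105+41)/(733+320) = 146/1053 = 0.1387.
SE = √(0.119427 × 0.00448926) = 0.0232.
z = (0.1432 − 0.1281)/0.0232 = 0.0151/0.0232 = 0.65.
p-value = P(Z > 0.653) ≈ 0.2569.

z = 0.65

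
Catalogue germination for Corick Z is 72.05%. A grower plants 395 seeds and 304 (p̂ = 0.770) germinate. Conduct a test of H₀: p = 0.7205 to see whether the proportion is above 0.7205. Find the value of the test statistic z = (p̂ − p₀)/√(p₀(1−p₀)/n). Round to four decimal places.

p̂ = 304/395 = 0.769620.
Standard error under H₀: √(0.7205×0.2795/395) = 0.022579.
z = (0.769620 − 0.7205)/0.022579 = 0.049120/0.022579 = 2.1755.

z = 2.1755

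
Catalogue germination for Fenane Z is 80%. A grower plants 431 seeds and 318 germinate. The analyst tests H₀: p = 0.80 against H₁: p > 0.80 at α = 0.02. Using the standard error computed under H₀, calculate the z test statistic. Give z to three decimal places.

z = -3.227

p̂ = 318/431 ≈ 0.73782.
Standard error under H₀: √(0.8×0.2/431) = 0.01927.
z = (0.73782 − 0.8)/0.01927 = -0.06218/0.01927 = -3.227.
p-value = P(Z > -3.227) ≈ 0.9994; since p > α = 0.02, fail to reject H₀.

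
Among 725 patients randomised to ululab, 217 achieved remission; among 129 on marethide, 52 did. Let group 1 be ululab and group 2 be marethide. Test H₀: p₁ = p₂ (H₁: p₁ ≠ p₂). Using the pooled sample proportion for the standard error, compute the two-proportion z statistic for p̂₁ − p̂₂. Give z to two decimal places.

z = -2.34

p̂₁ = 217/725 = 0.2993, p̂₂ = 52/129 = 0.4031.
Pooled p̂ = (217+52)/(725+129) = 269/854 = 0.3150.
SE = √(p̂(1−p̂)(1/n₁+1/n₂)) = √(0.3150·0.6850·0.00913125) = √(0.00197026) = 0.0444.
z = (0.2993 − 0.4031)/0.0444 = -0.1038/0.0444 = -2.34.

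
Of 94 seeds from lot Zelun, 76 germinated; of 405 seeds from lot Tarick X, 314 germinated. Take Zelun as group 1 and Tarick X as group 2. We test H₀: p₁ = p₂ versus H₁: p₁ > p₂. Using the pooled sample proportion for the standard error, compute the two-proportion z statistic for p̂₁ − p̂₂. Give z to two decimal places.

p̂₁ = 76/94 = 0.8085, p̂₂ = 314/405 = 0.7753.
Pooled p̂ = (76+314)/(94+405) = 390/499 = 0.7816.
SE = √(p̂(1−p̂)(1/n₁+1/n₂)) = √(0.7816·0.2184·0.0131074) = √(0.00223773) = 0.0473.
z = (0.8085 − 0.7753)/0.0473 = 0.0332/0.0473 = 0.70.

z = 0.70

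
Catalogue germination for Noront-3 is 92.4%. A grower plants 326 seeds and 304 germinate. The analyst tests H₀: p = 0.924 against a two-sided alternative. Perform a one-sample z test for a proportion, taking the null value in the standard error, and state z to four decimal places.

z = 0.5802

p̂ = 304/326 ≈ 0.932515.
Under H₀, SE = √(0.924·0.076/326) = √(0.000215411) = 0.014677.
z = (0.932515 − 0.924)/0.014677 = 0.008515/0.014677 = 0.5802.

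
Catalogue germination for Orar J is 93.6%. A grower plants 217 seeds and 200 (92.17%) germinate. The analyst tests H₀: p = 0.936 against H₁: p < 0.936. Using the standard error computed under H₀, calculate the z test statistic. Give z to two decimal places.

p̂ = 200/217 ≈ 0.9217.
Under H₀, SE = √(0.936·0.064/217) = √(0.000276055) = 0.0166.
z = (0.9217 − 0.936)/0.0166 = -0.0143/0.0166 = -0.86.
p-value = P(Z < -0.863) ≈ 0.1940.

z = -0.86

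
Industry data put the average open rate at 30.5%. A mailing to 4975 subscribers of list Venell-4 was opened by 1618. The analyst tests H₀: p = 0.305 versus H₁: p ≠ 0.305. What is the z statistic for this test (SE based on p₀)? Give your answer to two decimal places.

p̂ = 1618/4975 ≈ 0.32523.
SE = √(p₀(1−p₀)/n) = √(0.21198/4975) = 0.00653.
z = (0.32523 − 0.305)/0.00653 = 0.02023/0.00653 = 3.10.
Two-sided p-value ≈ 2·Φ(−3.099) = 0.0019.

z = 3.10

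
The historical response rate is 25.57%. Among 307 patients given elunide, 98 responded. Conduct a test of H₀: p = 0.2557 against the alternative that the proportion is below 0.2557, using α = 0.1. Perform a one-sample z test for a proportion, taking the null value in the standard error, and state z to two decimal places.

p̂ = 98/307 = 0.3192.
Standard error under H₀: √(0.2557×0.7443/307) = 0.0249.
z = (0.3192 − 0.2557)/0.0249 = 0.0635/0.0249 = 2.55.
p-value = P(Z < 2.551) ≈ 0.9946; since p > α = 0.1, fail to reject H₀.

z = 2.55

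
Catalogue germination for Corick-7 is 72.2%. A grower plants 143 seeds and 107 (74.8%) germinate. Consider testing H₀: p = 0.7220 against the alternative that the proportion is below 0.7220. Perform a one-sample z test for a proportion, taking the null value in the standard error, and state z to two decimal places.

p̂ = 107/143 = 0.7483.
Standard error under H₀: √(0.722×0.278/143) = 0.0375.
z = (0.7483 − 0.722)/0.0375 = 0.0263/0.0375 = 0.70.
p-value = P(Z < 0.701) ≈ 0.7583.

z = 0.70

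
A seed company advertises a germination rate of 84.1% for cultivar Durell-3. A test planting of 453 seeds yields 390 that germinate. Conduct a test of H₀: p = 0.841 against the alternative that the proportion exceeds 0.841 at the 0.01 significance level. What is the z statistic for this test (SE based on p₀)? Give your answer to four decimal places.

p̂ = 390/453 ≈ 0.860927.
SE = √(p₀(1−p₀)/n) = √(0.13372/453) = 0.017181.
z = (0.860927 − 0.841)/0.017181 = 0.019927/0.017181 = 1.1598.
p-value = P(Z > 1.160) ≈ 0.1231. With α = 0.01, fail to reject H₀.

z = 1.1598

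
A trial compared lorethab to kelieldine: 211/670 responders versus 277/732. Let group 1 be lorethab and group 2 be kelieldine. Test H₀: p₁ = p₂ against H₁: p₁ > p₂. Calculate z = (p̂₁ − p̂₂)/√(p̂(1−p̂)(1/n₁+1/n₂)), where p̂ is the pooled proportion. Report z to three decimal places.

p̂₁ = 211/670 = 0.31493, p̂₂ = 277/732 = 0.37842.
Pooled p̂ = (211+277)/(670+732) = 488/1402 = 0.34807.
SE = √(0.226919 × 0.00285866) = 0.02547.
z = (0.31493 − 0.37842)/0.02547 = -0.06349/0.02547 = -2.493.
p-value = P(Z > -2.493) ≈ 0.9937.

z = -2.493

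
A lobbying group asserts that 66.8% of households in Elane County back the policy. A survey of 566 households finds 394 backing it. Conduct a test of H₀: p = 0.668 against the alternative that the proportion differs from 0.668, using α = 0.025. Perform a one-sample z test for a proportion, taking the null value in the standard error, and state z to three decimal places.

p̂ = 394/566 ≈ 0.69611.
Standard error under H₀: √(0.668×0.332/566) = 0.01979.
z = (0.69611 − 0.668)/0.01979 = 0.02811/0.01979 = 1.420.
Two-sided p-value ≈ 2·Φ(−1.420) = 0.1555, so at α = 0.025 we fail to reject H₀.

z = 1.420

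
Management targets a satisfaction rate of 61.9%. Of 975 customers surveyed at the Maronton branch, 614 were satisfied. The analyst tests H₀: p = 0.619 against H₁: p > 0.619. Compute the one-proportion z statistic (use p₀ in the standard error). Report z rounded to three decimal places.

p̂ = 614/975 ≈ 0.62974.
Under H₀, SE = √(0.619·0.381/975) = √(0.000241886) = 0.01555.
z = (0.62974 − 0.619)/0.01555 = 0.01074/0.01555 = 0.691.
p-value = P(Z > 0.691) ≈ 0.2448.

z = 0.691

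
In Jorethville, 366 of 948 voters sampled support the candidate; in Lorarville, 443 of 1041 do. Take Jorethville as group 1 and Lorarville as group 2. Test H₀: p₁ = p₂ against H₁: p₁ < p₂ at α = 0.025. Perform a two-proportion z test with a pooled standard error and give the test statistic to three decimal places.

z = -1.790

p̂₁ = 366/948 ≈ 0.38608, p̂₂ = 443/1041 ≈ 0.42555.
Pooled p̂ = (366+443)/(948+1041) = 809/1989 = 0.40674.
SE = √(p̂(1−p̂)(1/n₁+1/n₂)) = √(0.40674·0.59326·0.00201547) = √(0.000486336) = 0.02205.
z = (0.38608 − 0.42555)/0.02205 = -0.03947/0.02205 = -1.790.
p-value = P(Z < -1.790) ≈ 0.0367, so at α = 0.025 we fail to reject H₀.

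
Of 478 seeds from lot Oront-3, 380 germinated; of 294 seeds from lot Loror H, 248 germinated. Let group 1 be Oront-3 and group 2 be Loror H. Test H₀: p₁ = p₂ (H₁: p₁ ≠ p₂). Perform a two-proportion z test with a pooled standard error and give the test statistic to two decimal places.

p̂₁ = 380/478 ≈ 0.7950, p̂₂ = 248/294 ≈ 0.8435.
Pooled p̂ = (380+248)/(478+294) = 628/772 = 0.8135.
SE = √(0.151736 × 0.00549341) = 0.0289.
z = (0.7950 − 0.8435)/0.0289 = -0.0485/0.0289 = -1.68.
p-value = 2·P(Z > 1.682) ≈ 0.0926.

z = -1.68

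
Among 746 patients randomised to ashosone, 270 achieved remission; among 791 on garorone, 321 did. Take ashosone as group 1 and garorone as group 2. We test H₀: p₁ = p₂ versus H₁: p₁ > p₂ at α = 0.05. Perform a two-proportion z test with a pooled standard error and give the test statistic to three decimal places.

p̂₁ = 270/746 ≈ 0.36193, p̂₂ = 321/791 ≈ 0.40582.
Pooled p̂ = (270+321)/(746+791) = 591/1537 = 0.38452.
SE = √(p̂(1−p̂)(1/n₁+1/n₂)) = √(0.38452·0.61548·0.00260471) = √(0.000616438) = 0.02483.
z = (0.36193 − 0.40582)/0.02483 = -0.04389/0.02483 = -1.768.
p-value = P(Z > -1.768) ≈ 0.9614, so at α = 0.05 we fail to reject H₀.

z = -1.768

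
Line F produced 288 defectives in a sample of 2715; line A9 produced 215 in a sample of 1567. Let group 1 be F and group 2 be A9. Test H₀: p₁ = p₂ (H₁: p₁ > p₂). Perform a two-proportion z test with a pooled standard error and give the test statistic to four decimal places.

p̂₁ = 288/2715 = 0.106077, p̂₂ = 215/1567 = 0.137205.
Pooled p̂ = (288+215)/(2715+1567) = 503/4282 = 0.117468.
SE = √(0.10367 × 0.00100649) = 0.010215.
z = (0.106077 − 0.137205)/0.010215 = -0.031128/0.010215 = -3.0473.

z = -3.0473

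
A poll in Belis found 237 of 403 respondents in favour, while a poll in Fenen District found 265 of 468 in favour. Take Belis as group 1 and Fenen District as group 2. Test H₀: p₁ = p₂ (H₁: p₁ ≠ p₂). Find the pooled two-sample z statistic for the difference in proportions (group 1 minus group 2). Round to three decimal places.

p̂₁ = 237/403 = 0.58809, p̂₂ = 265/468 = 0.56624.
Pooled p̂ = (237+265)/(403+468) = 502/871 = 0.57635.
SE = √(p̂(1−p̂)(1/n₁+1/n₂)) = √(0.57635·0.42365·0.00461814) = √(0.00112762) = 0.03358.
z = (0.58809 − 0.56624)/0.03358 = 0.02185/0.03358 = 0.651.
Two-sided p-value ≈ 2·Φ(−0.651) = 0.5152.

z = 0.651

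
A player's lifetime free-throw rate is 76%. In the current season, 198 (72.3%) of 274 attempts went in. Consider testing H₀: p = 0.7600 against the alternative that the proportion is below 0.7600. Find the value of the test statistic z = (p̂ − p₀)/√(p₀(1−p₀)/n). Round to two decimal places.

z = -1.45

p̂ = 198/274 ≈ 0.7226.
Under H₀, SE = √(0.76·0.24/274) = √(0.000665693) = 0.0258.
z = (0.7226 − 0.76)/0.0258 = -0.0374/0.0258 = -1.45.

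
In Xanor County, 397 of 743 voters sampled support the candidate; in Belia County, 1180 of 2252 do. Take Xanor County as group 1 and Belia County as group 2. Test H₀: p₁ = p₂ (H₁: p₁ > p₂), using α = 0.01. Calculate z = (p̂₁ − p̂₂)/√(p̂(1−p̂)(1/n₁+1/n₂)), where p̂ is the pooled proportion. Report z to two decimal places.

z = 0.49

p̂₁ = 397/743 = 0.5343, p̂₂ = 1180/2252 = 0.5240.
Pooled p̂ = (397+1180)/(743+2252) = 1577/2995 = 0.5265.
SE = √(p̂(1−p̂)(1/n₁+1/n₂)) = √(0.5265·0.4735·0.00178994) = √(0.000446225) = 0.0211.
z = (0.5343 − 0.5240)/0.0211 = 0.0103/0.0211 = 0.49.
p-value = P(Z > 0.490) ≈ 0.3122; since p > α = 0.01, fail to reject H₀.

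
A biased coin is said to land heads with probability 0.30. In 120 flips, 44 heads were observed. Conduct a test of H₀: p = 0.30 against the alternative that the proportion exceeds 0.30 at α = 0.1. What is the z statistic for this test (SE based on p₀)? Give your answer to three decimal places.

z = 1.594

p̂ = 44/120 ≈ 0.36667.
Standard error under H₀: √(0.3×0.7/120) = 0.04183.
z = (0.36667 − 0.3)/0.04183 = 0.06667/0.04183 = 1.594.
p-value = P(Z > 1.594) ≈ 0.0555. With α = 0.1, reject H₀.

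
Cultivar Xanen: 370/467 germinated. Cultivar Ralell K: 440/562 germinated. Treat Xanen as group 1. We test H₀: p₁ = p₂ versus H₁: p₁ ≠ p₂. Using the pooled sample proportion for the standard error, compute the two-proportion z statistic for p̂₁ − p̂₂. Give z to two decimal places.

p̂₁ = 370/467 ≈ 0.7923, p̂₂ = 440/562 ≈ 0.7829.
Pooled p̂ = (370+440)/(467+562) = 810/1029 = 0.7872.
SE = √(p̂(1−p̂)(1/n₁+1/n₂)) = √(0.7872·0.2128·0.00392069) = √(0.000656841) = 0.0256.
z = (0.7923 − 0.7829)/0.0256 = 0.0094/0.0256 = 0.37.

z = 0.37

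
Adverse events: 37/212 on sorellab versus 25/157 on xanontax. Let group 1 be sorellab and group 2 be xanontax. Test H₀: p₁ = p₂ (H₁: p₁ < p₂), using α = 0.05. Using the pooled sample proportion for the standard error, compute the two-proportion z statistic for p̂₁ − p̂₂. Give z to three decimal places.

p̂₁ = 37/212 = 0.17453, p̂₂ = 25/157 = 0.15924.
Pooled p̂ = (37+25)/(212+157) = 62/369 = 0.16802.
SE = √(0.13979 × 0.0110864) = 0.03937.
z = (0.17453 − 0.15924)/0.03937 = 0.01529/0.03937 = 0.388.
p-value = P(Z < 0.388) ≈ 0.6512; since p > α = 0.05, fail to reject H₀.

z = 0.388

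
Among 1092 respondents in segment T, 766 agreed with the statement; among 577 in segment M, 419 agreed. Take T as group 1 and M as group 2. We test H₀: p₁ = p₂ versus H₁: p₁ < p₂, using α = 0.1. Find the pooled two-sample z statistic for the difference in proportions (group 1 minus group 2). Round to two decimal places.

p̂₁ = 766/1092 = 0.7015, p̂₂ = 419/577 = 0.7262.
Pooled p̂ = (766+419)/(1092+577) = 1185/1669 = 0.7100.
SE = √(p̂(1−p̂)(1/n₁+1/n₂)) = √(0.7100·0.2900·0.00264885) = √(0.000545392) = 0.0234.
z = (0.7015 − 0.7262)/0.0234 = -0.0247/0.0234 = -1.06.
p-value = P(Z < -1.058) ≈ 0.1451; since p > α = 0.1, fail to reject H₀.

z = -1.06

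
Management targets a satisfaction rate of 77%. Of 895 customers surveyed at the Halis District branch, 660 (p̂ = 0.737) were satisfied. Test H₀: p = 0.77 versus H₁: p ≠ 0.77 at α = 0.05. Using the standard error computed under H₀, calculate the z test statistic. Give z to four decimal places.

z = -2.3154

p̂ = 660/895 = 0.7374302.
Standard error under H₀: √(0.77×0.23/895) = 0.0140669.
z = (0.7374302 − 0.77)/0.0140669 = -0.0325698/0.0140669 = -2.3154.
p-value = 2·P(Z > 2.315) ≈ 0.0206. With α = 0.05, reject H₀.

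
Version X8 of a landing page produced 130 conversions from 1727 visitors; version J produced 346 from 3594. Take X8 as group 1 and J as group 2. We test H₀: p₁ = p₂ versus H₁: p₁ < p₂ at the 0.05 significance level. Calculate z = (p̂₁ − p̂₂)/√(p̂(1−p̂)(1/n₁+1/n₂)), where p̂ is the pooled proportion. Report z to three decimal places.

p̂₁ = 130/1727 = 0.075275, p̂₂ = 346/3594 = 0.096272.
Pooled p̂ = (130+346)/(1727+3594) = 476/5321 = 0.089457.
SE = √(p̂(1−p̂)(1/n₁+1/n₂)) = √(0.089457·0.910543·0.00085728) = √(6.98292e-05) = 0.008356.
z = (0.075275 − 0.096272)/0.008356 = -0.020997/0.008356 = -2.513.
p-value = P(Z < -2.513) ≈ 0.0060, so at α = 0.05 we reject H₀.

z = -2.513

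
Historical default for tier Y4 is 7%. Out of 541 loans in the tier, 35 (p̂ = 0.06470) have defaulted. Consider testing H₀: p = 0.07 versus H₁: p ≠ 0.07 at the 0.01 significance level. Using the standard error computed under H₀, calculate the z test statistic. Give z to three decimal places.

z = -0.484

p̂ = 35/541 ≈ 0.064695.
SE = √(p₀(1−p₀)/n) = √(0.0651/541) = 0.010970.
z = (0.064695 − 0.07)/0.010970 = -0.005305/0.010970 = -0.484.
Two-sided p-value ≈ 2·Φ(−0.484) = 0.6287, so at α = 0.01 we fail to reject H₀.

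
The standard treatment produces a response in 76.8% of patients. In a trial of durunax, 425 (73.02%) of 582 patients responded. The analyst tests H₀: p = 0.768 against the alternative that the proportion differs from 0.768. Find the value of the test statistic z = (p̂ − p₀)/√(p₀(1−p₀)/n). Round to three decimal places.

p̂ = 425/582 ≈ 0.73024.
SE = √(p₀(1−p₀)/n) = √(0.17818/582) = 0.01750.
z = (0.73024 − 0.768)/0.01750 = -0.03776/0.01750 = -2.158.

z = -2.158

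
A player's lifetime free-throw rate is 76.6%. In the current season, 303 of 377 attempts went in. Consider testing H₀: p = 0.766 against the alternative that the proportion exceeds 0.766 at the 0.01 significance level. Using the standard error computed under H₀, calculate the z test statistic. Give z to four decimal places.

p̂ = 303/377 = 0.803714.
SE = √(p₀(1−p₀)/n) = √(0.17924/377) = 0.021805.
z = (0.803714 − 0.766)/0.021805 = 0.037714/0.021805 = 1.7296.
p-value = P(Z > 1.730) ≈ 0.0419, so at α = 0.01 we fail to reject H₀.

z = 1.7296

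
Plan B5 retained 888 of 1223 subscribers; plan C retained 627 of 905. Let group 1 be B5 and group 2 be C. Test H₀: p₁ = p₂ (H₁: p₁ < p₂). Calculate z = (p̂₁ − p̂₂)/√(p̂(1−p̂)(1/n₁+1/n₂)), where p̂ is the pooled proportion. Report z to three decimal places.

z = 1.675

p̂₁ = 888/1223 = 0.72608, p̂₂ = 627/905 = 0.69282.
Pooled p̂ = (888+627)/(1223+905) = 1515/2128 = 0.71194.
SE = √(0.205083 × 0.00192263) = 0.01986.
z = (0.72608 − 0.69282)/0.01986 = 0.03326/0.01986 = 1.675.
p-value = P(Z < 1.675) ≈ 0.9531.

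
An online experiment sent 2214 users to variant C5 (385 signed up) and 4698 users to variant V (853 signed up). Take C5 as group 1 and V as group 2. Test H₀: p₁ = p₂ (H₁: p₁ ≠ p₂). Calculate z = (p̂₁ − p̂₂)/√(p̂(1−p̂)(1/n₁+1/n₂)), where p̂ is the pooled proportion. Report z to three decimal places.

p̂₁ = 385/2214 = 0.173893, p̂₂ = 853/4698 = 0.181567.
Pooled p̂ = (385+853)/(2214+4698) = 1238/6912 = 0.179109.
SE = √(p̂(1−p̂)(1/n₁+1/n₂)) = √(0.179109·0.820891·0.000664528) = √(9.77047e-05) = 0.009885.
z = (0.173893 − 0.181567)/0.009885 = -0.007674/0.009885 = -0.776.
Two-sided p-value ≈ 2·Φ(−0.776) = 0.4376.

z = -0.776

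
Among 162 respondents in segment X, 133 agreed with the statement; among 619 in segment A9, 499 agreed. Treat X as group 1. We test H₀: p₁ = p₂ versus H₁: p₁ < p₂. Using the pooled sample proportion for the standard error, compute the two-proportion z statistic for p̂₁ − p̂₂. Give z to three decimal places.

z = 0.428

p̂₁ = 133/162 = 0.82099, p̂₂ = 499/619 = 0.80614.
Pooled p̂ = (133+499)/(162+619) = 632/781 = 0.80922.
SE = √(p̂(1−p̂)(1/n₁+1/n₂)) = √(0.80922·0.19078·0.00778835) = √(0.00120239) = 0.03468.
z = (0.82099 − 0.80614)/0.03468 = 0.01485/0.03468 = 0.428.
p-value = P(Z < 0.428) ≈ 0.6658.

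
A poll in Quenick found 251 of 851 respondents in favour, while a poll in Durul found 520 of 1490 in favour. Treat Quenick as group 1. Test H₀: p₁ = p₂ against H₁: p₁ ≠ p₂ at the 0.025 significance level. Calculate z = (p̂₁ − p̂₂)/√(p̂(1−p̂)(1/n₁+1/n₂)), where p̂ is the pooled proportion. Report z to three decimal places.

p̂₁ = 251/851 = 0.294947, p̂₂ = 520/1490 = 0.348993.
Pooled p̂ = (251+520)/(851+1490) = 771/2341 = 0.329346.
SE = √(p̂(1−p̂)(1/n₁+1/n₂)) = √(0.329346·0.670654·0.00184623) = √(0.00040779) = 0.020194.
z = (0.294947 − 0.348993)/0.020194 = -0.054046/0.020194 = -2.676.
p-value = 2·P(Z > 2.676) ≈ 0.0074. With α = 0.025, reject H₀.

z = -2.676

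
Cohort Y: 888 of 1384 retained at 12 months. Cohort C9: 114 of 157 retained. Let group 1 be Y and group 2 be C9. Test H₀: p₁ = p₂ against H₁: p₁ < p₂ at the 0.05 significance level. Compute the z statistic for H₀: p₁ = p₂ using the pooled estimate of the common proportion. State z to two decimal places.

z = -2.10

p̂₁ = 888/1384 = 0.6416, p̂₂ = 114/157 = 0.7261.
Pooled p̂ = (888+114)/(1384+157) = 1002/1541 = 0.6502.
SE = √(p̂(1−p̂)(1/n₁+1/n₂)) = √(0.6502·0.3498·0.00709197) = √(0.00161294) = 0.0402.
z = (0.6416 − 0.7261)/0.0402 = -0.0845/0.0402 = -2.10.
p-value = P(Z < -2.104) ≈ 0.0177; since p < α = 0.05, reject H₀.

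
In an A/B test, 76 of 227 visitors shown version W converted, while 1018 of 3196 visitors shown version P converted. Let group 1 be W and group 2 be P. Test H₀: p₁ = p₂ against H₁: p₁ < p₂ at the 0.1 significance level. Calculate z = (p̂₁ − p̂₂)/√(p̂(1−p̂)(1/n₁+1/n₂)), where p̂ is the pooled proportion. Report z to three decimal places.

z = 0.508

p̂₁ = 76/227 ≈ 0.33480, p̂₂ = 1018/3196 ≈ 0.31852.
Pooled p̂ = (76+1018)/(227+3196) = 1094/3423 = 0.31960.
SE = √(p̂(1−p̂)(1/n₁+1/n₂)) = √(0.31960·0.68040·0.00471818) = √(0.001026) = 0.03203.
z = (0.33480 − 0.31852)/0.03203 = 0.01628/0.03203 = 0.508.
p-value = P(Z < 0.508) ≈ 0.6943; since p > α = 0.1, fail to reject H₀.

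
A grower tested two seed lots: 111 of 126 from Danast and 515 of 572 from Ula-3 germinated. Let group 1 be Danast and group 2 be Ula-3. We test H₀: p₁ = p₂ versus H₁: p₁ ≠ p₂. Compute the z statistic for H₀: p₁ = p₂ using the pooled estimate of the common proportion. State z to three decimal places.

z = -0.648

p̂₁ = 111/126 = 0.88095, p̂₂ = 515/572 = 0.90035.
Pooled p̂ = (111+515)/(126+572) = 626/698 = 0.89685.
SE = √(0.0925116 × 0.00968476) = 0.02993.
z = (0.88095 − 0.90035)/0.02993 = -0.01940/0.02993 = -0.648.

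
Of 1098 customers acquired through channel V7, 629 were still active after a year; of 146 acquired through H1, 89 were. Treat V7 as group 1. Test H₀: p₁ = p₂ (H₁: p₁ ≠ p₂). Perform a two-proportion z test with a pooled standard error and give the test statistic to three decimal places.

z = -0.844

p̂₁ = 629/1098 = 0.57286, p̂₂ = 89/146 = 0.60959.
Pooled p̂ = (629+89)/(1098+146) = 718/1244 = 0.57717.
SE = √(p̂(1−p̂)(1/n₁+1/n₂)) = √(0.57717·0.42283·0.00776006) = √(0.0018938) = 0.04352.
z = (0.57286 − 0.60959)/0.04352 = -0.03673/0.04352 = -0.844.
Two-sided p-value ≈ 2·Φ(−0.844) = 0.3987.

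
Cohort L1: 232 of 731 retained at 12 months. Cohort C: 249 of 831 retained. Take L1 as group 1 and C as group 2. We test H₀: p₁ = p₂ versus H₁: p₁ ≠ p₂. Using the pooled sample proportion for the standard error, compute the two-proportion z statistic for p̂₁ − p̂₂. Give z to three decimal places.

z = 0.758

p̂₁ = 232/731 ≈ 0.317373, p̂₂ = 249/831 ≈ 0.299639.
Pooled p̂ = (232+249)/(731+831) = 481/1562 = 0.307939.
SE = √(p̂(1−p̂)(1/n₁+1/n₂)) = √(0.307939·0.692061·0.00257136) = √(0.000547988) = 0.023409.
z = (0.317373 − 0.299639)/0.023409 = 0.017734/0.023409 = 0.758.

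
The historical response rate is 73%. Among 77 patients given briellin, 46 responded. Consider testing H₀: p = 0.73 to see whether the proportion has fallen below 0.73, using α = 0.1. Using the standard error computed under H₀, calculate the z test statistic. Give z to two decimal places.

z = -2.62

p̂ = 46/77 ≈ 0.5974.
SE = √(p₀(1−p₀)/n) = √(0.1971/77) = 0.0506.
z = (0.5974 − 0.73)/0.0506 = -0.1326/0.0506 = -2.62.
p-value = P(Z < -2.621) ≈ 0.0044. With α = 0.1, reject H₀.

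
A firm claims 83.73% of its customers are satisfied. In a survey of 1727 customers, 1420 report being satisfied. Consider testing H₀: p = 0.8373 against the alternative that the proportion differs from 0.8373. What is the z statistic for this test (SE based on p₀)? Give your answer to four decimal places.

z = -1.6962

p̂ = 1420/1727 ≈ 0.8222351.
Standard error under H₀: √(0.8373×0.1627/1727) = 0.0088815.
z = (0.8222351 − 0.8373)/0.0088815 = -0.0150649/0.0088815 = -1.6962.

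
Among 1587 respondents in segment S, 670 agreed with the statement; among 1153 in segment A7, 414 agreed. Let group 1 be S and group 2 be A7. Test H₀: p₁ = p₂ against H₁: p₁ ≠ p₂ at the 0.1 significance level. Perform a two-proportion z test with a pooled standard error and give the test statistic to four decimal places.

z = 3.3356

p̂₁ = 670/1587 ≈ 0.422180, p̂₂ = 414/1153 ≈ 0.359063.
Pooled p̂ = (670+414)/(1587+1153) = 1084/2740 = 0.395620.
SE = √(p̂(1−p̂)(1/n₁+1/n₂)) = √(0.395620·0.604380·0.00149742) = √(0.000358041) = 0.018922.
z = (0.422180 − 0.359063)/0.018922 = 0.063117/0.018922 = 3.3356.
p-value = 2·P(Z > 3.336) ≈ 0.0009, so at α = 0.1 we reject H₀.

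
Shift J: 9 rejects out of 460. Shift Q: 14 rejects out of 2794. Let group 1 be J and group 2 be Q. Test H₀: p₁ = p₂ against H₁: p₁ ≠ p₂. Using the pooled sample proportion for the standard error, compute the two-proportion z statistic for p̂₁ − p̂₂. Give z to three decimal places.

z = 3.453

p̂₁ = 9/460 = 0.019565, p̂₂ = 14/2794 = 0.005011.
Pooled p̂ = (9+14)/(460+2794) = 23/3254 = 0.007068.
SE = √(p̂(1−p̂)(1/n₁+1/n₂)) = √(0.007068·0.992932·0.00253182) = √(1.7769e-05) = 0.004215.
z = (0.019565 − 0.005011)/0.004215 = 0.014554/0.004215 = 3.453.
p-value = 2·P(Z > 3.453) ≈ 0.0006.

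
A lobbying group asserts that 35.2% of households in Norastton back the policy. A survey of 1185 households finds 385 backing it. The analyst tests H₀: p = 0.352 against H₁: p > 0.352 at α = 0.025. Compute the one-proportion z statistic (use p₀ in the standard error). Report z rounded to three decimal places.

z = -1.954

p̂ = 385/1185 = 0.324895.
Under H₀, SE = √(0.352·0.648/1185) = √(0.000192486) = 0.013874.
z = (0.324895 − 0.352)/0.013874 = -0.027105/0.013874 = -1.954.
p-value = P(Z > -1.954) ≈ 0.9746; since p > α = 0.025, fail to reject H₀.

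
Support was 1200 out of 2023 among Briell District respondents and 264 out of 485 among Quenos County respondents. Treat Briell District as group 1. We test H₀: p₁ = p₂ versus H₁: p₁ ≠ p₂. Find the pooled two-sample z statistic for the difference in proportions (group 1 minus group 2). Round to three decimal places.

p̂₁ = 1200/2023 = 0.59318, p̂₂ = 264/485 = 0.54433.
Pooled p̂ = (1200+264)/(2023+485) = 1464/2508 = 0.58373.
SE = √(0.242989 × 0.00255617) = 0.02492.
z = (0.59318 − 0.54433)/0.02492 = 0.04885/0.02492 = 1.960.

z = 1.960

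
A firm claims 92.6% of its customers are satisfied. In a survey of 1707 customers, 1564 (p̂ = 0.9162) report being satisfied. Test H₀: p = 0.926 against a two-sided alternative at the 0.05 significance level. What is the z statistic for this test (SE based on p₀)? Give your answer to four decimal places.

z = -1.5424

p̂ = 1564/1707 = 0.91622730.
SE = √(p₀(1−p₀)/n) = √(0.068524/1707) = 0.00633585.
z = (0.91622730 − 0.926)/0.00633585 = -0.00977270/0.00633585 = -1.5424.
Two-sided p-value ≈ 2·Φ(−1.542) = 0.1230. With α = 0.05, fail to reject H₀.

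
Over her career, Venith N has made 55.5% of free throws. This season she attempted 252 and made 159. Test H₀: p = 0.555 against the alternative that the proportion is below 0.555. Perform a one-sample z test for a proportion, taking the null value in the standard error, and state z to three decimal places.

p̂ = 159/252 ≈ 0.63095.
Standard error under H₀: √(0.555×0.445/252) = 0.03131.
z = (0.63095 − 0.555)/0.03131 = 0.07595/0.03131 = 2.426.

z = 2.426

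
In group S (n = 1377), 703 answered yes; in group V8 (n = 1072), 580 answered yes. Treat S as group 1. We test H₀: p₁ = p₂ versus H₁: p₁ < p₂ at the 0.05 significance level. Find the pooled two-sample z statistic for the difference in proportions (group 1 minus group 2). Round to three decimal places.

p̂₁ = 703/1377 = 0.51053, p̂₂ = 580/1072 = 0.54104.
Pooled p̂ = (703+580)/(1377+1072) = 1283/2449 = 0.52389.
SE = √(0.249429 × 0.00165905) = 0.02034.
z = (0.51053 − 0.54104)/0.02034 = -0.03051/0.02034 = -1.500.
p-value = P(Z < -1.500) ≈ 0.0668; since p > α = 0.05, fail to reject H₀.

z = -1.500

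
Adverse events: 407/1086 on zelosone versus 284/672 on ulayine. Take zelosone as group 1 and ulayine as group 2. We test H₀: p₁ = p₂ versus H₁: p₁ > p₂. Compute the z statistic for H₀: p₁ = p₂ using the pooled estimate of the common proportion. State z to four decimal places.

p̂₁ = 407/1086 = 0.374770, p̂₂ = 284/672 = 0.422619.
Pooled p̂ = (407+284)/(1086+672) = 691/1758 = 0.393060.
SE = √(0.238564 × 0.00240891) = 0.023972.
z = (0.374770 − 0.422619)/0.023972 = -0.047849/0.023972 = -1.9960.
p-value = P(Z > -1.996) ≈ 0.9770.

z = -1.9960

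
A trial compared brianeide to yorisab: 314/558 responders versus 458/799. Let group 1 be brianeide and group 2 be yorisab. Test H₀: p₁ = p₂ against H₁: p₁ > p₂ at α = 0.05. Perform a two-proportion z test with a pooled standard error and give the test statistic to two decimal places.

z = -0.38

p̂₁ = 314/558 ≈ 0.5627, p̂₂ = 458/799 ≈ 0.5732.
Pooled p̂ = (314+458)/(558+799) = 772/1357 = 0.5689.
SE = √(0.245253 × 0.00304368) = 0.0273.
z = (0.5627 − 0.5732)/0.0273 = -0.0105/0.0273 = -0.38.
p-value = P(Z > -0.384) ≈ 0.6495. With α = 0.05, fail to reject H₀.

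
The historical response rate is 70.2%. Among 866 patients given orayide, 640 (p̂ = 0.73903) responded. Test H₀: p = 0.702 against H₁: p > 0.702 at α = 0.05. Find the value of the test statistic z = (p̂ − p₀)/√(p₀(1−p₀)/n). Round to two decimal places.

p̂ = 640/866 ≈ 0.73903.
Standard error under H₀: √(0.702×0.298/866) = 0.01554.
z = (0.73903 − 0.702)/0.01554 = 0.03703/0.01554 = 2.38.
p-value = P(Z > 2.383) ≈ 0.0086; since p < α = 0.05, reject H₀.

z = 2.38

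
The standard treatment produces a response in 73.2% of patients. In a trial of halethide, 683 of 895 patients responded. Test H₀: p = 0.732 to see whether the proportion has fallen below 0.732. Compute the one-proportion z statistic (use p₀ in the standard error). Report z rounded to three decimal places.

z = 2.103

p̂ = 683/895 ≈ 0.763128.
SE = √(p₀(1−p₀)/n) = √(0.19618/895) = 0.014805.
z = (0.763128 − 0.732)/0.014805 = 0.031128/0.014805 = 2.103.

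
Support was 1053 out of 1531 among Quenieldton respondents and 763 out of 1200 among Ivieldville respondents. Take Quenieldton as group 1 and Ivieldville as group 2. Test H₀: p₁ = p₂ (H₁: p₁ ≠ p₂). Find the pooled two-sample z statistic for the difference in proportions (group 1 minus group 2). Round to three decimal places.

p̂₁ = 1053/1531 ≈ 0.68779, p̂₂ = 763/1200 ≈ 0.63583.
Pooled p̂ = (1053+763)/(1531+1200) = 1816/2731 = 0.66496.
SE = √(p̂(1−p̂)(1/n₁+1/n₂)) = √(0.66496·0.33504·0.0014865) = √(0.000331176) = 0.01820.
z = (0.68779 − 0.63583)/0.01820 = 0.05196/0.01820 = 2.855.

z = 2.855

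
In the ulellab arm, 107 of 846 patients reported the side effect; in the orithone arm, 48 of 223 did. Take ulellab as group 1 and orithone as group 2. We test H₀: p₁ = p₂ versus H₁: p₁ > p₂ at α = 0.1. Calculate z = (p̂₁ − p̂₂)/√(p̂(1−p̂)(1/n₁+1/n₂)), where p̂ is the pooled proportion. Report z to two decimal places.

z = -3.35

p̂₁ = 107/846 = 0.1265, p̂₂ = 48/223 = 0.2152.
Pooled p̂ = (107+48)/(846+223) = 155/1069 = 0.1450.
SE = √(p̂(1−p̂)(1/n₁+1/n₂)) = √(0.1450·0.8550·0.00566634) = √(0.000702465) = 0.0265.
z = (0.1265 − 0.2152)/0.0265 = -0.0887/0.0265 = -3.35.
p-value = P(Z > -3.349) ≈ 0.9996, so at α = 0.1 we fail to reject H₀.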